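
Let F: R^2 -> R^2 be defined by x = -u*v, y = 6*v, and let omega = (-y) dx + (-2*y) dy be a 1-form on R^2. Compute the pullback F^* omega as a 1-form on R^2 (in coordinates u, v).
F^* omega = (6*v^2) du + (6*v*(u - 12)) dv

Using F^*(f dg) = (f ∘ F) d(g ∘ F), substitute each coordinate x_i by F_i(u, v) in f_i, and replace dx_i by d F_i = (∂F_i/∂u) du + (∂F_i/∂v) dv.
  For the x component: f_1(F) = -6*v; d F_1 = (-v) du + (-u) dv
  For the y component: f_2(F) = -12*v; d F_2 = (0) du + (6) dv
Combining and collecting du, dv coefficients:
  coeff of du: 6*v^2
  coeff of dv: 6*v*(u - 12)
F^* omega = (6*v^2) du + (6*v*(u - 12)) dv.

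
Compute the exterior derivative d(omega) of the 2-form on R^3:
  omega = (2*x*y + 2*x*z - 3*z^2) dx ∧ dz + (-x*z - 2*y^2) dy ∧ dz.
d(omega) = (-2*x - z) dx ∧ dy ∧ dz

For a 2-form omega = sum_{i<j} g_{ij} dx_i ∧ dx_j, the exterior derivative is
  d(omega) = sum_{i<j} d(g_{ij}) ∧ dx_i ∧ dx_j = sum_{i<j, k} (∂g_{ij}/∂x_k) dx_k ∧ dx_i ∧ dx_j.
Expand each term, using dx_k ∧ dx_i ∧ dx_j = sgn(permutation) dx_{(a)} ∧ dx_{(b)} ∧ dx_{(c)} with (a < b < c) sorted:
  d(2*x*y + 2*x*z - 3*z^2) includes (∂/∂y)(2*x*y + 2*x*z - 3*z^2) dy = (2*x) dy, which multiplied by dx ∧ dz gives (-2*x) dx ∧ dy ∧ dz
  d(-x*z - 2*y^2) includes (∂/∂x)(-x*z - 2*y^2) dx = (-z) dx, which multiplied by dy ∧ dz gives (-z) dx ∧ dy ∧ dz
Collecting like 3-forms: d(omega) = (-2*x - z) dx ∧ dy ∧ dz.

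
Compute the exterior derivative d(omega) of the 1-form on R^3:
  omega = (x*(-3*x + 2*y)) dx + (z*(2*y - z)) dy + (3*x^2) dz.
d(omega) = (-2*x) dx ∧ dy + (6*x) dx ∧ dz + (-2*y + 2*z) dy ∧ dz

For a 1-form omega = sum_i f_i dx_i, the exterior derivative is
  d(omega) = sum_{i < j} (∂f_j/∂x_i - ∂f_i/∂x_j) dx_i ∧ dx_j.
  coefficient of dx ∧ dy: ∂f_2/∂x - ∂f_1/∂y = ∂(z*(2*y - z))/∂x - ∂(x*(-3*x + 2*y))/∂y = -2*x
  coefficient of dx ∧ dz: ∂f_3/∂x - ∂f_1/∂z = ∂(3*x^2)/∂x - ∂(x*(-3*x + 2*y))/∂z = 6*x
  coefficient of dy ∧ dz: ∂f_3/∂y - ∂f_2/∂z = ∂(3*x^2)/∂y - ∂(z*(2*y - z))/∂z = -2*y + 2*z
Assembling: d(omega) = (-2*x) dx ∧ dy + (6*x) dx ∧ dz + (-2*y + 2*z) dy ∧ dz.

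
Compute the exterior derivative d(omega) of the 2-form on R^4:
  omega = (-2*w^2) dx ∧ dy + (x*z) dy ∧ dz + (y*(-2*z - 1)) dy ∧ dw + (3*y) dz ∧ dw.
d(omega) = (-4*w) dx ∧ dy ∧ dw + (z) dx ∧ dy ∧ dz + (2*y + 3) dy ∧ dz ∧ dw

For a 2-form omega = sum_{i<j} g_{ij} dx_i ∧ dx_j, the exterior derivative is
  d(omega) = sum_{i<j} d(g_{ij}) ∧ dx_i ∧ dx_j = sum_{i<j, k} (∂g_{ij}/∂x_k) dx_k ∧ dx_i ∧ dx_j.
Expand each term, using dx_k ∧ dx_i ∧ dx_j = sgn(permutation) dx_{(a)} ∧ dx_{(b)} ∧ dx_{(c)} with (a < b < c) sorted:
  d(-2*w^2) includes (∂/∂w)(-2*w^2) dw = (-4*w) dw, which multiplied by dx ∧ dy gives (-4*w) dx ∧ dy ∧ dw
  d(x*z) includes (∂/∂x)(x*z) dx = (z) dx, which multiplied by dy ∧ dz gives (z) dx ∧ dy ∧ dz
  d(y*(-2*z - 1)) includes (∂/∂z)(y*(-2*z - 1)) dz = (-2*y) dz, which multiplied by dy ∧ dw gives (2*y) dy ∧ dz ∧ dw
  d(3*y) includes (∂/∂y)(3*y) dy = (3) dy, which multiplied by dz ∧ dw gives (3) dy ∧ dz ∧ dw
Collecting like 3-forms: d(omega) = (-4*w) dx ∧ dy ∧ dw + (z) dx ∧ dy ∧ dz + (2*y + 3) dy ∧ dz ∧ dw.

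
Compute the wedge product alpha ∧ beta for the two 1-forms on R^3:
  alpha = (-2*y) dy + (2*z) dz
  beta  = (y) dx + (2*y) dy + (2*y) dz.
alpha ∧ beta = (2*y^2) dx ∧ dy + (-4*y*(y + z)) dy ∧ dz + (-2*y*z) dx ∧ dz

Distribute the wedge, using dx_i ∧ dx_j = -dx_j ∧ dx_i and dx_i ∧ dx_i = 0. For each pair (i, j) with i < j, the coefficient of dx_i ∧ dx_j in alpha ∧ beta is (alpha_i * beta_j - alpha_j * beta_i). Collecting: alpha ∧ beta = (2*y^2) dx ∧ dy + (-4*y*(y + z)) dy ∧ dz + (-2*y*z) dx ∧ dz.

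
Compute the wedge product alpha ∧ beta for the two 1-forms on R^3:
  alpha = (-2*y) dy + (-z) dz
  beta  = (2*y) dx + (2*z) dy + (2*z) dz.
alpha ∧ beta = (4*y^2) dx ∧ dy + (2*z*(-2*y + z)) dy ∧ dz + (2*y*z) dx ∧ dz

Distribute the wedge, using dx_i ∧ dx_j = -dx_j ∧ dx_i and dx_i ∧ dx_i = 0. For each pair (i, j) with i < j, the coefficient of dx_i ∧ dx_j in alpha ∧ beta is (alpha_i * beta_j - alpha_j * beta_i). Collecting: alpha ∧ beta = (4*y^2) dx ∧ dy + (2*z*(-2*y + z)) dy ∧ dz + (2*y*z) dx ∧ dz.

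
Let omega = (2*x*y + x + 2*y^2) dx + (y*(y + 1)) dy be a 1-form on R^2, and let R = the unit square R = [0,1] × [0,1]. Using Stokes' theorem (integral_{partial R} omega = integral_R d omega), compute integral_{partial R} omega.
integral_(partial R) omega = -3

Stokes: integral_partial_R omega = integral_R d omega with d omega = (∂Q/∂x - ∂P/∂y) dx ∧ dy.
  ∂Q/∂x = 0
  ∂P/∂y = 2*x + 4*y
  integrand = ∂Q/∂x - ∂P/∂y = -2*x - 4*y.
Integrating over R: integral_0^1 integral_0^1 (-2*x - 4*y) dx dy = -3.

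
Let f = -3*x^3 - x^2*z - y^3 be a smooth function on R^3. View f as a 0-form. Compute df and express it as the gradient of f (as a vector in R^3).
df = (x*(-9*x - 2*z)) dx + (-3*y^2) dy + (-x^2) dz; grad f = (x*(-9*x - 2*z), -3*y^2, -x^2)

For a 0-form f, d f = (∂f/∂x) dx + (∂f/∂y) dy + (∂f/∂z) dz. The components of the vector representation are exactly the entries of grad f in Cartesian coordinates:
  ∂f/∂x = x*(-9*x - 2*z)
  ∂f/∂y = -3*y^2
  ∂f/∂z = -x^2.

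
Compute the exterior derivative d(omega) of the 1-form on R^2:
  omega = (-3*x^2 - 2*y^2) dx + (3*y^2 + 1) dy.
d(omega) = (4*y) dx ∧ dy

For a 1-form omega = sum_i f_i dx_i, the exterior derivative is
  d(omega) = sum_{i < j} (∂f_j/∂x_i - ∂f_i/∂x_j) dx_i ∧ dx_j.
  coefficient of dx ∧ dy: ∂f_2/∂x - ∂f_1/∂y = ∂(3*y^2 + 1)/∂x - ∂(-3*x^2 - 2*y^2)/∂y = 4*y
Assembling: d(omega) = (4*y) dx ∧ dy.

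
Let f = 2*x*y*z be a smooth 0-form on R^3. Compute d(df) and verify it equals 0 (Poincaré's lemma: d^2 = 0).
d(df) = 0

Step 1: df = sum_i (∂f/∂x_i) dx_i = (2*y*z) dx + (2*x*z) dy + (2*x*y) dz.
Step 2: Apply d again. Using the 1-form formula, the coefficient of dx ∧ dy in d(df) is ∂^2 f/∂x ∂y - ∂^2 f/∂y ∂x = (2*z) - (2*z) = 0 (equality of mixed partials for smooth f).
Similarly for dx ∧ dz and dy ∧ dz — all coefficients vanish. So d(df) = 0.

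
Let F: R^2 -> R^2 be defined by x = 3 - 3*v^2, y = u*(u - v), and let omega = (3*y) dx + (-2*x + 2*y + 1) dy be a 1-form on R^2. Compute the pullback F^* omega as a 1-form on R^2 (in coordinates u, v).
F^* omega = (4*u^3 - 6*u^2*v + 14*u*v^2 - 10*u - 6*v^3 + 5*v) du + (u*(-2*u^2 - 16*u*v + 12*v^2 + 5)) dv

Using F^*(f dg) = (f ∘ F) d(g ∘ F), substitute each coordinate x_i by F_i(u, v) in f_i, and replace dx_i by d F_i = (∂F_i/∂u) du + (∂F_i/∂v) dv.
  For the x component: f_1(F) = 3*u*(u - v); d F_1 = (0) du + (-6*v) dv
  For the y component: f_2(F) = 2*u^2 - 2*u*v + 6*v^2 - 5; d F_2 = (2*u - v) du + (-u) dv
Combining and collecting du, dv coefficients:
  coeff of du: 4*u^3 - 6*u^2*v + 14*u*v^2 - 10*u - 6*v^3 + 5*v
  coeff of dv: u*(-2*u^2 - 16*u*v + 12*v^2 + 5)
F^* omega = (4*u^3 - 6*u^2*v + 14*u*v^2 - 10*u - 6*v^3 + 5*v) du + (u*(-2*u^2 - 16*u*v + 12*v^2 + 5)) dv.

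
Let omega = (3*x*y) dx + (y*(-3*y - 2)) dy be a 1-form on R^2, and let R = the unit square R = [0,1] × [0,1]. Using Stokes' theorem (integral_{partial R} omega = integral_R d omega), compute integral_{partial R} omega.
integral_(partial R) omega = -3/2

Stokes: integral_partial_R omega = integral_R d omega with d omega = (∂Q/∂x - ∂P/∂y) dx ∧ dy.
  ∂Q/∂x = 0
  ∂P/∂y = 3*x
  integrand = ∂Q/∂x - ∂P/∂y = -3*x.
Integrating over R: integral_0^1 integral_0^1 (-3*x) dx dy = -3/2.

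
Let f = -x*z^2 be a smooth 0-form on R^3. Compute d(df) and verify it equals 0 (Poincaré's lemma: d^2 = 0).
d(df) = 0

Step 1: df = sum_i (∂f/∂x_i) dx_i = (-z^2) dx + (0) dy + (-2*x*z) dz.
Step 2: Apply d again. Using the 1-form formula, the coefficient of dx ∧ dy in d(df) is ∂^2 f/∂x ∂y - ∂^2 f/∂y ∂x = (0) - (0) = 0 (equality of mixed partials for smooth f).
Similarly for dx ∧ dz and dy ∧ dz — all coefficients vanish. So d(df) = 0.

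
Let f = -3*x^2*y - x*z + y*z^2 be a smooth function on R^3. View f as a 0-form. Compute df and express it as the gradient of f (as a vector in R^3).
df = (-6*x*y - z) dx + (-3*x^2 + z^2) dy + (-x + 2*y*z) dz; grad f = (-6*x*y - z, -3*x^2 + z^2, -x + 2*y*z)

For a 0-form f, d f = (∂f/∂x) dx + (∂f/∂y) dy + (∂f/∂z) dz. The components of the vector representation are exactly the entries of grad f in Cartesian coordinates:
  ∂f/∂x = -6*x*y - z
  ∂f/∂y = -3*x^2 + z^2
  ∂f/∂z = -x + 2*y*z.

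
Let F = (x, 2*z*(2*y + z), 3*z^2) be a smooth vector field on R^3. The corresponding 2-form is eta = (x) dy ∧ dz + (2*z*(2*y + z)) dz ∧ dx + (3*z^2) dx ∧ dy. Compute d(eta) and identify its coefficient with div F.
d(eta) = (10*z + 1) dx ∧ dy ∧ dz; div F = 10*z + 1

For a 2-form in R^3 of the form above, applying d gives a 3-form with coefficient ∂P/∂x + ∂Q/∂y + ∂R/∂z:
  ∂P/∂x = 1
  ∂Q/∂y = 4*z
  ∂R/∂z = 6*z
Sum = 10*z + 1, which is exactly div F.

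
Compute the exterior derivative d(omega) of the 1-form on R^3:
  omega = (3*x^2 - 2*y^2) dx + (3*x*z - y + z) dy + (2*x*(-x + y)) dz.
d(omega) = (4*y + 3*z) dx ∧ dy + (-4*x + 2*y) dx ∧ dz + (-x - 1) dy ∧ dz

For a 1-form omega = sum_i f_i dx_i, the exterior derivative is
  d(omega) = sum_{i < j} (∂f_j/∂x_i - ∂f_i/∂x_j) dx_i ∧ dx_j.
  coefficient of dx ∧ dy: ∂f_2/∂x - ∂f_1/∂y = ∂(3*x*z - y + z)/∂x - ∂(3*x^2 - 2*y^2)/∂y = 4*y + 3*z
  coefficient of dx ∧ dz: ∂f_3/∂x - ∂f_1/∂z = ∂(2*x*(-x + y))/∂x - ∂(3*x^2 - 2*y^2)/∂z = -4*x + 2*y
  coefficient of dy ∧ dz: ∂f_3/∂y - ∂f_2/∂z = ∂(2*x*(-x + y))/∂y - ∂(3*x*z - y + z)/∂z = -x - 1
Assembling: d(omega) = (4*y + 3*z) dx ∧ dy + (-4*x + 2*y) dx ∧ dz + (-x - 1) dy ∧ dz.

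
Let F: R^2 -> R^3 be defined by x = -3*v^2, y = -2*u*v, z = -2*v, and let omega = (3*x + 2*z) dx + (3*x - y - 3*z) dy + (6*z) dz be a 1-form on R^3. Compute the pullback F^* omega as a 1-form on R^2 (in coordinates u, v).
F^* omega = (v^2*(-4*u + 18*v - 12)) du + (2*v*(-2*u^2 + 9*u*v - 6*u + 27*v^2 + 12*v + 12)) dv

Using F^*(f dg) = (f ∘ F) d(g ∘ F), substitute each coordinate x_i by F_i(u, v) in f_i, and replace dx_i by d F_i = (∂F_i/∂u) du + (∂F_i/∂v) dv.
  For the x component: f_1(F) = v*(-9*v - 4); d F_1 = (0) du + (-6*v) dv
  For the y component: f_2(F) = v*(2*u - 9*v + 6); d F_2 = (-2*v) du + (-2*u) dv
  For the z component: f_3(F) = -12*v; d F_3 = (0) du + (-2) dv
Combining and collecting du, dv coefficients:
  coeff of du: v^2*(-4*u + 18*v - 12)
  coeff of dv: 2*v*(-2*u^2 + 9*u*v - 6*u + 27*v^2 + 12*v + 12)
F^* omega = (v^2*(-4*u + 18*v - 12)) du + (2*v*(-2*u^2 + 9*u*v - 6*u + 27*v^2 + 12*v + 12)) dv.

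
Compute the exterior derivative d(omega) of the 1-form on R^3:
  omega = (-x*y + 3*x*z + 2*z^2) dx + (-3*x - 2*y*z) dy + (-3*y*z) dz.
d(omega) = (x - 3) dx ∧ dy + (-3*x - 4*z) dx ∧ dz + (2*y - 3*z) dy ∧ dz

For a 1-form omega = sum_i f_i dx_i, the exterior derivative is
  d(omega) = sum_{i < j} (∂f_j/∂x_i - ∂f_i/∂x_j) dx_i ∧ dx_j.
  coefficient of dx ∧ dy: ∂f_2/∂x - ∂f_1/∂y = ∂(-3*x - 2*y*z)/∂x - ∂(-x*y + 3*x*z + 2*z^2)/∂y = x - 3
  coefficient of dx ∧ dz: ∂f_3/∂x - ∂f_1/∂z = ∂(-3*y*z)/∂x - ∂(-x*y + 3*x*z + 2*z^2)/∂z = -3*x - 4*z
  coefficient of dy ∧ dz: ∂f_3/∂y - ∂f_2/∂z = ∂(-3*y*z)/∂y - ∂(-3*x - 2*y*z)/∂z = 2*y - 3*z
Assembling: d(omega) = (x - 3) dx ∧ dy + (-3*x - 4*z) dx ∧ dz + (2*y - 3*z) dy ∧ dz.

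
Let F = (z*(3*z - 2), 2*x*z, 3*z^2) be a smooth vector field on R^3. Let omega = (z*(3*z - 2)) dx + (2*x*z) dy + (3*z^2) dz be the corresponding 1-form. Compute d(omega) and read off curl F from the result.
d(omega) = (-2*x) dy ∧ dz + (6*z - 2) dz ∧ dx + (2*z) dx ∧ dy; curl F = (-2*x, 6*z - 2, 2*z)

d omega = sum_{i<j} (∂f_j/∂x_i - ∂f_i/∂x_j) dx_i ∧ dx_j. Under the identification (dy ∧ dz, dz ∧ dx, dx ∧ dy) ↔ (e_x, e_y, e_z), the coefficients are exactly the components of curl F. Compute:
  ∂R/∂y - ∂Q/∂z = (0) - (2*x) = -2*x
  ∂P/∂z - ∂R/∂x = (6*z - 2) - (0) = 6*z - 2
  ∂Q/∂x - ∂P/∂y = (2*z) - (0) = 2*z.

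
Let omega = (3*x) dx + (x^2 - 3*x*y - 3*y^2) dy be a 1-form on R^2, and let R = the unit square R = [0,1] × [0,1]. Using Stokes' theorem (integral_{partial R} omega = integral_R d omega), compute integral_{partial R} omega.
integral_(partial R) omega = -1/2

Stokes: integral_partial_R omega = integral_R d omega with d omega = (∂Q/∂x - ∂P/∂y) dx ∧ dy.
  ∂Q/∂x = 2*x - 3*y
  ∂P/∂y = 0
  integrand = ∂Q/∂x - ∂P/∂y = 2*x - 3*y.
Integrating over R: integral_0^1 integral_0^1 (2*x - 3*y) dx dy = -1/2.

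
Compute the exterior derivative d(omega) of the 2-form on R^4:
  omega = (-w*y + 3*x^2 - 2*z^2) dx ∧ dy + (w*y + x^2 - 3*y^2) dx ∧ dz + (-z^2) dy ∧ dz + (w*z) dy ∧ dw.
d(omega) = (-w + 6*y - 4*z) dx ∧ dy ∧ dz + (-y) dx ∧ dy ∧ dw + (y) dx ∧ dz ∧ dw + (-w) dy ∧ dz ∧ dw

For a 2-form omega = sum_{i<j} g_{ij} dx_i ∧ dx_j, the exterior derivative is
  d(omega) = sum_{i<j} d(g_{ij}) ∧ dx_i ∧ dx_j = sum_{i<j, k} (∂g_{ij}/∂x_k) dx_k ∧ dx_i ∧ dx_j.
Expand each term, using dx_k ∧ dx_i ∧ dx_j = sgn(permutation) dx_{(a)} ∧ dx_{(b)} ∧ dx_{(c)} with (a < b < c) sorted:
  d(-w*y + 3*x^2 - 2*z^2) includes (∂/∂z)(-w*y + 3*x^2 - 2*z^2) dz = (-4*z) dz, which multiplied by dx ∧ dy gives (-4*z) dx ∧ dy ∧ dz
  d(-w*y + 3*x^2 - 2*z^2) includes (∂/∂w)(-w*y + 3*x^2 - 2*z^2) dw = (-y) dw, which multiplied by dx ∧ dy gives (-y) dx ∧ dy ∧ dw
  d(w*y + x^2 - 3*y^2) includes (∂/∂y)(w*y + x^2 - 3*y^2) dy = (w - 6*y) dy, which multiplied by dx ∧ dz gives (-w + 6*y) dx ∧ dy ∧ dz
  d(w*y + x^2 - 3*y^2) includes (∂/∂w)(w*y + x^2 - 3*y^2) dw = (y) dw, which multiplied by dx ∧ dz gives (y) dx ∧ dz ∧ dw
  d(w*z) includes (∂/∂z)(w*z) dz = (w) dz, which multiplied by dy ∧ dw gives (-w) dy ∧ dz ∧ dw
Collecting like 3-forms: d(omega) = (-w + 6*y - 4*z) dx ∧ dy ∧ dz + (-y) dx ∧ dy ∧ dw + (y) dx ∧ dz ∧ dw + (-w) dy ∧ dz ∧ dw.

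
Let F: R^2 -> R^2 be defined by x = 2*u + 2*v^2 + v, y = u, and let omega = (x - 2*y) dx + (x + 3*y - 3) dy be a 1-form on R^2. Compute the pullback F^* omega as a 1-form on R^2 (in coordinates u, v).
F^* omega = (5*u + 6*v^2 + 3*v - 3) du + (v*(8*v^2 + 6*v + 1)) dv

Using F^*(f dg) = (f ∘ F) d(g ∘ F), substitute each coordinate x_i by F_i(u, v) in f_i, and replace dx_i by d F_i = (∂F_i/∂u) du + (∂F_i/∂v) dv.
  For the x component: f_1(F) = v*(2*v + 1); d F_1 = (2) du + (4*v + 1) dv
  For the y component: f_2(F) = 5*u + 2*v^2 + v - 3; d F_2 = (1) du + (0) dv
Combining and collecting du, dv coefficients:
  coeff of du: 5*u + 6*v^2 + 3*v - 3
  coeff of dv: v*(8*v^2 + 6*v + 1)
F^* omega = (5*u + 6*v^2 + 3*v - 3) du + (v*(8*v^2 + 6*v + 1)) dv.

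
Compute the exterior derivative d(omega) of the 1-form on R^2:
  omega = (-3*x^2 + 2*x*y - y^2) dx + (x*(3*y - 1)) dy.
d(omega) = (-2*x + 5*y - 1) dx ∧ dy

For a 1-form omega = sum_i f_i dx_i, the exterior derivative is
  d(omega) = sum_{i < j} (∂f_j/∂x_i - ∂f_i/∂x_j) dx_i ∧ dx_j.
  coefficient of dx ∧ dy: ∂f_2/∂x - ∂f_1/∂y = ∂(x*(3*y - 1))/∂x - ∂(-3*x^2 + 2*x*y - y^2)/∂y = -2*x + 5*y - 1
Assembling: d(omega) = (-2*x + 5*y - 1) dx ∧ dy.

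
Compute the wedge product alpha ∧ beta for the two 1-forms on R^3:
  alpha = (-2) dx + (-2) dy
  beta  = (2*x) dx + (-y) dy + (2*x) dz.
alpha ∧ beta = (4*x + 2*y) dx ∧ dy + (-4*x) dx ∧ dz + (-4*x) dy ∧ dz

Distribute the wedge, using dx_i ∧ dx_j = -dx_j ∧ dx_i and dx_i ∧ dx_i = 0. For each pair (i, j) with i < j, the coefficient of dx_i ∧ dx_j in alpha ∧ beta is (alpha_i * beta_j - alpha_j * beta_i). Collecting: alpha ∧ beta = (4*x + 2*y) dx ∧ dy + (-4*x) dx ∧ dz + (-4*x) dy ∧ dz.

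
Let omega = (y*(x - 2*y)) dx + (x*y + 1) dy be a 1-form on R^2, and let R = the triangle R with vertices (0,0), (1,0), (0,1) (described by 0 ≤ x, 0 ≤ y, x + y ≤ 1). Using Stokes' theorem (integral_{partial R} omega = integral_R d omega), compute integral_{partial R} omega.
integral_(partial R) omega = 2/3

Stokes: integral_partial_R omega = integral_R d omega with d omega = (∂Q/∂x - ∂P/∂y) dx ∧ dy.
  ∂Q/∂x = y
  ∂P/∂y = x - 4*y
  integrand = ∂Q/∂x - ∂P/∂y = -x + 5*y.
Integrating over R: integral_0^1 integral_0^{1-x} (-x + 5*y) dy dx = 2/3.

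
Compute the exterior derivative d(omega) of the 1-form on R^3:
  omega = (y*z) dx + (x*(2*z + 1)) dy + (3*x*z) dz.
d(omega) = (z + 1) dx ∧ dy + (-y + 3*z) dx ∧ dz + (-2*x) dy ∧ dz

For a 1-form omega = sum_i f_i dx_i, the exterior derivative is
  d(omega) = sum_{i < j} (∂f_j/∂x_i - ∂f_i/∂x_j) dx_i ∧ dx_j.
  coefficient of dx ∧ dy: ∂f_2/∂x - ∂f_1/∂y = ∂(x*(2*z + 1))/∂x - ∂(y*z)/∂y = z + 1
  coefficient of dx ∧ dz: ∂f_3/∂x - ∂f_1/∂z = ∂(3*x*z)/∂x - ∂(y*z)/∂z = -y + 3*z
  coefficient of dy ∧ dz: ∂f_3/∂y - ∂f_2/∂z = ∂(3*x*z)/∂y - ∂(x*(2*z + 1))/∂z = -2*x
Assembling: d(omega) = (z + 1) dx ∧ dy + (-y + 3*z) dx ∧ dz + (-2*x) dy ∧ dz.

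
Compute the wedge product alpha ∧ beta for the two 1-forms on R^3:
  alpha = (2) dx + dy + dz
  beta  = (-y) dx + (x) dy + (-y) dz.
alpha ∧ beta = (2*x + y) dx ∧ dy + (-y) dx ∧ dz + (-x - y) dy ∧ dz

Distribute the wedge, using dx_i ∧ dx_j = -dx_j ∧ dx_i and dx_i ∧ dx_i = 0. For each pair (i, j) with i < j, the coefficient of dx_i ∧ dx_j in alpha ∧ beta is (alpha_i * beta_j - alpha_j * beta_i). Collecting: alpha ∧ beta = (2*x + y) dx ∧ dy + (-y) dx ∧ dz + (-x - y) dy ∧ dz.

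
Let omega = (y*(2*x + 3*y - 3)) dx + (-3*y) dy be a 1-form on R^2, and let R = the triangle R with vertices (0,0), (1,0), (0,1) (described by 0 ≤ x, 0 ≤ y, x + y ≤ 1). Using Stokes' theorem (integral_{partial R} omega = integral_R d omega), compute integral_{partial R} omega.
integral_(partial R) omega = 1/6

Stokes: integral_partial_R omega = integral_R d omega with d omega = (∂Q/∂x - ∂P/∂y) dx ∧ dy.
  ∂Q/∂x = 0
  ∂P/∂y = 2*x + 6*y - 3
  integrand = ∂Q/∂x - ∂P/∂y = -2*x - 6*y + 3.
Integrating over R: integral_0^1 integral_0^{1-x} (-2*x - 6*y + 3) dy dx = 1/6.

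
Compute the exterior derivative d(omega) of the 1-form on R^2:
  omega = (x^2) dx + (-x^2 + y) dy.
d(omega) = (-2*x) dx ∧ dy

For a 1-form omega = sum_i f_i dx_i, the exterior derivative is
  d(omega) = sum_{i < j} (∂f_j/∂x_i - ∂f_i/∂x_j) dx_i ∧ dx_j.
  coefficient of dx ∧ dy: ∂f_2/∂x - ∂f_1/∂y = ∂(-x^2 + y)/∂x - ∂(x^2)/∂y = -2*x
Assembling: d(omega) = (-2*x) dx ∧ dy.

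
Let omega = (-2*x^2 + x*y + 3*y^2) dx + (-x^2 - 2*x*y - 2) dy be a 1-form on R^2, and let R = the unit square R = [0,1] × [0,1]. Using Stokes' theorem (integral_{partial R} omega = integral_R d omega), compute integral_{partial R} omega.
integral_(partial R) omega = -11/2

Stokes: integral_partial_R omega = integral_R d omega with d omega = (∂Q/∂x - ∂P/∂y) dx ∧ dy.
  ∂Q/∂x = -2*x - 2*y
  ∂P/∂y = x + 6*y
  integrand = ∂Q/∂x - ∂P/∂y = -3*x - 8*y.
Integrating over R: integral_0^1 integral_0^1 (-3*x - 8*y) dx dy = -11/2.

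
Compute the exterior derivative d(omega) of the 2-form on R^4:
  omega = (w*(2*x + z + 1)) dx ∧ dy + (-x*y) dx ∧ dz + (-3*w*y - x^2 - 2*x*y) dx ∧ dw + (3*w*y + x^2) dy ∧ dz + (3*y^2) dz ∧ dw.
d(omega) = (w + 3*x) dx ∧ dy ∧ dz + (3*w + 4*x + z + 1) dx ∧ dy ∧ dw + (9*y) dy ∧ dz ∧ dw

For a 2-form omega = sum_{i<j} g_{ij} dx_i ∧ dx_j, the exterior derivative is
  d(omega) = sum_{i<j} d(g_{ij}) ∧ dx_i ∧ dx_j = sum_{i<j, k} (∂g_{ij}/∂x_k) dx_k ∧ dx_i ∧ dx_j.
Expand each term, using dx_k ∧ dx_i ∧ dx_j = sgn(permutation) dx_{(a)} ∧ dx_{(b)} ∧ dx_{(c)} with (a < b < c) sorted:
  d(w*(2*x + z + 1)) includes (∂/∂z)(w*(2*x + z + 1)) dz = (w) dz, which multiplied by dx ∧ dy gives (w) dx ∧ dy ∧ dz
  d(w*(2*x + z + 1)) includes (∂/∂w)(w*(2*x + z + 1)) dw = (2*x + z + 1) dw, which multiplied by dx ∧ dy gives (2*x + z + 1) dx ∧ dy ∧ dw
  d(-x*y) includes (∂/∂y)(-x*y) dy = (-x) dy, which multiplied by dx ∧ dz gives (x) dx ∧ dy ∧ dz
  d(-3*w*y - x^2 - 2*x*y) includes (∂/∂y)(-3*w*y - x^2 - 2*x*y) dy = (-3*w - 2*x) dy, which multiplied by dx ∧ dw gives (3*w + 2*x) dx ∧ dy ∧ dw
  d(3*w*y + x^2) includes (∂/∂x)(3*w*y + x^2) dx = (2*x) dx, which multiplied by dy ∧ dz gives (2*x) dx ∧ dy ∧ dz
  d(3*w*y + x^2) includes (∂/∂w)(3*w*y + x^2) dw = (3*y) dw, which multiplied by dy ∧ dz gives (3*y) dy ∧ dz ∧ dw
  d(3*y^2) includes (∂/∂y)(3*y^2) dy = (6*y) dy, which multiplied by dz ∧ dw gives (6*y) dy ∧ dz ∧ dw
Collecting like 3-forms: d(omega) = (w + 3*x) dx ∧ dy ∧ dz + (3*w + 4*x + z + 1) dx ∧ dy ∧ dw + (9*y) dy ∧ dz ∧ dw.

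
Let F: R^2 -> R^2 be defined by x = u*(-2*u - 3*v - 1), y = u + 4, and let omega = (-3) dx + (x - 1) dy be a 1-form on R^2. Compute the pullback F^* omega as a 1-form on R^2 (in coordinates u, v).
F^* omega = (-2*u^2 - 3*u*v + 11*u + 9*v + 2) du + (9*u) dv

Using F^*(f dg) = (f ∘ F) d(g ∘ F), substitute each coordinate x_i by F_i(u, v) in f_i, and replace dx_i by d F_i = (∂F_i/∂u) du + (∂F_i/∂v) dv.
  For the x component: f_1(F) = -3; d F_1 = (-4*u - 3*v - 1) du + (-3*u) dv
  For the y component: f_2(F) = -2*u^2 - 3*u*v - u - 1; d F_2 = (1) du + (0) dv
Combining and collecting du, dv coefficients:
  coeff of du: -2*u^2 - 3*u*v + 11*u + 9*v + 2
  coeff of dv: 9*u
F^* omega = (-2*u^2 - 3*u*v + 11*u + 9*v + 2) du + (9*u) dv.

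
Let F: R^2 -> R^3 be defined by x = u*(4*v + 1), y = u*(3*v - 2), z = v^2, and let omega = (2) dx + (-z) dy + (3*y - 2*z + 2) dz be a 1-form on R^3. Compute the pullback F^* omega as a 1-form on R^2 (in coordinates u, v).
F^* omega = (-3*v^3 + 2*v^2 + 8*v + 2) du + (15*u*v^2 - 12*u*v + 8*u - 4*v^3 + 4*v) dv

Using F^*(f dg) = (f ∘ F) d(g ∘ F), substitute each coordinate x_i by F_i(u, v) in f_i, and replace dx_i by d F_i = (∂F_i/∂u) du + (∂F_i/∂v) dv.
  For the x component: f_1(F) = 2; d F_1 = (4*v + 1) du + (4*u) dv
  For the y component: f_2(F) = -v^2; d F_2 = (3*v - 2) du + (3*u) dv
  For the z component: f_3(F) = 9*u*v - 6*u - 2*v^2 + 2; d F_3 = (0) du + (2*v) dv
Combining and collecting du, dv coefficients:
  coeff of du: -3*v^3 + 2*v^2 + 8*v + 2
  coeff of dv: 15*u*v^2 - 12*u*v + 8*u - 4*v^3 + 4*v
F^* omega = (-3*v^3 + 2*v^2 + 8*v + 2) du + (15*u*v^2 - 12*u*v + 8*u - 4*v^3 + 4*v) dv.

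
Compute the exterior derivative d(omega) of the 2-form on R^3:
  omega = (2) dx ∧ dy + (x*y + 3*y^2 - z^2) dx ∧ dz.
d(omega) = (-x - 6*y) dx ∧ dy ∧ dz

For a 2-form omega = sum_{i<j} g_{ij} dx_i ∧ dx_j, the exterior derivative is
  d(omega) = sum_{i<j} d(g_{ij}) ∧ dx_i ∧ dx_j = sum_{i<j, k} (∂g_{ij}/∂x_k) dx_k ∧ dx_i ∧ dx_j.
Expand each term, using dx_k ∧ dx_i ∧ dx_j = sgn(permutation) dx_{(a)} ∧ dx_{(b)} ∧ dx_{(c)} with (a < b < c) sorted:
  d(x*y + 3*y^2 - z^2) includes (∂/∂y)(x*y + 3*y^2 - z^2) dy = (x + 6*y) dy, which multiplied by dx ∧ dz gives (-x - 6*y) dx ∧ dy ∧ dz
Collecting like 3-forms: d(omega) = (-x - 6*y) dx ∧ dy ∧ dz.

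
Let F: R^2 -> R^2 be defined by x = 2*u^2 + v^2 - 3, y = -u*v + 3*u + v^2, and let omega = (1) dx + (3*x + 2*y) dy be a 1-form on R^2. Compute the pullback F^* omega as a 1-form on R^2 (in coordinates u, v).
F^* omega = (-6*u^2*v + 18*u^2 + 2*u*v^2 - 12*u*v + 22*u - 5*v^3 + 15*v^2 + 9*v - 27) du + (-6*u^3 + 14*u^2*v - 6*u^2 - 9*u*v^2 + 12*u*v + 9*u + 10*v^3 - 16*v) dv

Using F^*(f dg) = (f ∘ F) d(g ∘ F), substitute each coordinate x_i by F_i(u, v) in f_i, and replace dx_i by d F_i = (∂F_i/∂u) du + (∂F_i/∂v) dv.
  For the x component: f_1(F) = 1; d F_1 = (4*u) du + (2*v) dv
  For the y component: f_2(F) = 6*u^2 - 2*u*v + 6*u + 5*v^2 - 9; d F_2 = (3 - v) du + (-u + 2*v) dv
Combining and collecting du, dv coefficients:
  coeff of du: -6*u^2*v + 18*u^2 + 2*u*v^2 - 12*u*v + 22*u - 5*v^3 + 15*v^2 + 9*v - 27
  coeff of dv: -6*u^3 + 14*u^2*v - 6*u^2 - 9*u*v^2 + 12*u*v + 9*u + 10*v^3 - 16*v
F^* omega = (-6*u^2*v + 18*u^2 + 2*u*v^2 - 12*u*v + 22*u - 5*v^3 + 15*v^2 + 9*v - 27) du + (-6*u^3 + 14*u^2*v - 6*u^2 - 9*u*v^2 + 12*u*v + 9*u + 10*v^3 - 16*v) dv.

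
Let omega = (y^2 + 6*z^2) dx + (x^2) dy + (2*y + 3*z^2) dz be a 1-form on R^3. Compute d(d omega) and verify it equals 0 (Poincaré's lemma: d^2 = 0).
d(d omega) = 0

Step 1: d omega = sum_{i<j} (∂f_j/∂x_i - ∂f_i/∂x_j) dx_i ∧ dx_j:
  coeff of dx ∧ dy: 2*x - 2*y
  coeff of dx ∧ dz: -12*z
  coeff of dy ∧ dz: 2
Step 2: Apply d again to each 2-form coefficient. The only possible 3-form in R^3 is dx ∧ dy ∧ dz, with coefficient
  ∂(coeff of dy∧dz)/∂x - ∂(coeff of dx∧dz)/∂y + ∂(coeff of dx∧dy)/∂z
  = ∂/∂x (2) - ∂/∂y (-12*z) + ∂/∂z (2*x - 2*y).
Each of these terms simplifies to sums of mixed partials that cancel in pairs. The result is 0 (by equality of mixed partials for smooth functions — Schwarz / Clairaut).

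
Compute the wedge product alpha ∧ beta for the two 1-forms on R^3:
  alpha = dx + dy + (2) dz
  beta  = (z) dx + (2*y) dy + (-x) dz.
alpha ∧ beta = (2*y - z) dx ∧ dy + (-x - 2*z) dx ∧ dz + (-x - 4*y) dy ∧ dz

Distribute the wedge, using dx_i ∧ dx_j = -dx_j ∧ dx_i and dx_i ∧ dx_i = 0. For each pair (i, j) with i < j, the coefficient of dx_i ∧ dx_j in alpha ∧ beta is (alpha_i * beta_j - alpha_j * beta_i). Collecting: alpha ∧ beta = (2*y - z) dx ∧ dy + (-x - 2*z) dx ∧ dz + (-x - 4*y) dy ∧ dz.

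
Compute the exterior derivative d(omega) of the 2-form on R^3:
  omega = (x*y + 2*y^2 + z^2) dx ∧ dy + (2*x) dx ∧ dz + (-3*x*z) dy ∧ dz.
d(omega) = (-z) dx ∧ dy ∧ dz

For a 2-form omega = sum_{i<j} g_{ij} dx_i ∧ dx_j, the exterior derivative is
  d(omega) = sum_{i<j} d(g_{ij}) ∧ dx_i ∧ dx_j = sum_{i<j, k} (∂g_{ij}/∂x_k) dx_k ∧ dx_i ∧ dx_j.
Expand each term, using dx_k ∧ dx_i ∧ dx_j = sgn(permutation) dx_{(a)} ∧ dx_{(b)} ∧ dx_{(c)} with (a < b < c) sorted:
  d(x*y + 2*y^2 + z^2) includes (∂/∂z)(x*y + 2*y^2 + z^2) dz = (2*z) dz, which multiplied by dx ∧ dy gives (2*z) dx ∧ dy ∧ dz
  d(-3*x*z) includes (∂/∂x)(-3*x*z) dx = (-3*z) dx, which multiplied by dy ∧ dz gives (-3*z) dx ∧ dy ∧ dz
Collecting like 3-forms: d(omega) = (-z) dx ∧ dy ∧ dz.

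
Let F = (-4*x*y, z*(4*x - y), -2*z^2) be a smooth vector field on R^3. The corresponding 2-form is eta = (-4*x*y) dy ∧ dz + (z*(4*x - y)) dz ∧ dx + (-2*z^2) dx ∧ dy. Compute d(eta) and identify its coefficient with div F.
d(eta) = (-4*y - 5*z) dx ∧ dy ∧ dz; div F = -4*y - 5*z

For a 2-form in R^3 of the form above, applying d gives a 3-form with coefficient ∂P/∂x + ∂Q/∂y + ∂R/∂z:
  ∂P/∂x = -4*y
  ∂Q/∂y = -z
  ∂R/∂z = -4*z
Sum = -4*y - 5*z, which is exactly div F.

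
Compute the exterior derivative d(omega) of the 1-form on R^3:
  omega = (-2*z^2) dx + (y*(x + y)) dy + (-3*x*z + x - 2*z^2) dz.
d(omega) = (y) dx ∧ dy + (z + 1) dx ∧ dz

For a 1-form omega = sum_i f_i dx_i, the exterior derivative is
  d(omega) = sum_{i < j} (∂f_j/∂x_i - ∂f_i/∂x_j) dx_i ∧ dx_j.
  coefficient of dx ∧ dy: ∂f_2/∂x - ∂f_1/∂y = ∂(y*(x + y))/∂x - ∂(-2*z^2)/∂y = y
  coefficient of dx ∧ dz: ∂f_3/∂x - ∂f_1/∂z = ∂(-3*x*z + x - 2*z^2)/∂x - ∂(-2*z^2)/∂z = z + 1
Assembling: d(omega) = (y) dx ∧ dy + (z + 1) dx ∧ dz.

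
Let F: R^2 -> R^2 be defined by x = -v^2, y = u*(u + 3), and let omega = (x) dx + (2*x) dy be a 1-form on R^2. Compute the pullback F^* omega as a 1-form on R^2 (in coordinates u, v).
F^* omega = (v^2*(-4*u - 6)) du + (2*v^3) dv

Using F^*(f dg) = (f ∘ F) d(g ∘ F), substitute each coordinate x_i by F_i(u, v) in f_i, and replace dx_i by d F_i = (∂F_i/∂u) du + (∂F_i/∂v) dv.
  For the x component: f_1(F) = -v^2; d F_1 = (0) du + (-2*v) dv
  For the y component: f_2(F) = -2*v^2; d F_2 = (2*u + 3) du + (0) dv
Combining and collecting du, dv coefficients:
  coeff of du: v^2*(-4*u - 6)
  coeff of dv: 2*v^3
F^* omega = (v^2*(-4*u - 6)) du + (2*v^3) dv.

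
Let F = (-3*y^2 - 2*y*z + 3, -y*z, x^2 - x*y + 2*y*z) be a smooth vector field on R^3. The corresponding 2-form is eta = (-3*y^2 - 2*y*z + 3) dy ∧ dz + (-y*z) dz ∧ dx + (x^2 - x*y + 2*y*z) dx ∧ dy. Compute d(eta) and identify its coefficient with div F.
d(eta) = (2*y - z) dx ∧ dy ∧ dz; div F = 2*y - z

For a 2-form in R^3 of the form above, applying d gives a 3-form with coefficient ∂P/∂x + ∂Q/∂y + ∂R/∂z:
  ∂P/∂x = 0
  ∂Q/∂y = -z
  ∂R/∂z = 2*y
Sum = 2*y - z, which is exactly div F.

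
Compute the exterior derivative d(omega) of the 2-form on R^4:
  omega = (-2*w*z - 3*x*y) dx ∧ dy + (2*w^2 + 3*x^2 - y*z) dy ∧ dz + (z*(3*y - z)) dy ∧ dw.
d(omega) = (-2*w + 6*x) dx ∧ dy ∧ dz + (-2*z) dx ∧ dy ∧ dw + (4*w - 3*y + 2*z) dy ∧ dz ∧ dw

For a 2-form omega = sum_{i<j} g_{ij} dx_i ∧ dx_j, the exterior derivative is
  d(omega) = sum_{i<j} d(g_{ij}) ∧ dx_i ∧ dx_j = sum_{i<j, k} (∂g_{ij}/∂x_k) dx_k ∧ dx_i ∧ dx_j.
Expand each term, using dx_k ∧ dx_i ∧ dx_j = sgn(permutation) dx_{(a)} ∧ dx_{(b)} ∧ dx_{(c)} with (a < b < c) sorted:
  d(-2*w*z - 3*x*y) includes (∂/∂z)(-2*w*z - 3*x*y) dz = (-2*w) dz, which multiplied by dx ∧ dy gives (-2*w) dx ∧ dy ∧ dz
  d(-2*w*z - 3*x*y) includes (∂/∂w)(-2*w*z - 3*x*y) dw = (-2*z) dw, which multiplied by dx ∧ dy gives (-2*z) dx ∧ dy ∧ dw
  d(2*w^2 + 3*x^2 - y*z) includes (∂/∂x)(2*w^2 + 3*x^2 - y*z) dx = (6*x) dx, which multiplied by dy ∧ dz gives (6*x) dx ∧ dy ∧ dz
  d(2*w^2 + 3*x^2 - y*z) includes (∂/∂w)(2*w^2 + 3*x^2 - y*z) dw = (4*w) dw, which multiplied by dy ∧ dz gives (4*w) dy ∧ dz ∧ dw
  d(z*(3*y - z)) includes (∂/∂z)(z*(3*y - z)) dz = (3*y - 2*z) dz, which multiplied by dy ∧ dw gives (-3*y + 2*z) dy ∧ dz ∧ dw
Collecting like 3-forms: d(omega) = (-2*w + 6*x) dx ∧ dy ∧ dz + (-2*z) dx ∧ dy ∧ dw + (4*w - 3*y + 2*z) dy ∧ dz ∧ dw.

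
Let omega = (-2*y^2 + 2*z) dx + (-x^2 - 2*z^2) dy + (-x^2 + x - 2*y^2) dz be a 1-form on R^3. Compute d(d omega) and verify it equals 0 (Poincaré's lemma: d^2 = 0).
d(d omega) = 0

Step 1: d omega = sum_{i<j} (∂f_j/∂x_i - ∂f_i/∂x_j) dx_i ∧ dx_j:
  coeff of dx ∧ dy: -2*x + 4*y
  coeff of dx ∧ dz: -2*x - 1
  coeff of dy ∧ dz: -4*y + 4*z
Step 2: Apply d again to each 2-form coefficient. The only possible 3-form in R^3 is dx ∧ dy ∧ dz, with coefficient
  ∂(coeff of dy∧dz)/∂x - ∂(coeff of dx∧dz)/∂y + ∂(coeff of dx∧dy)/∂z
  = ∂/∂x (-4*y + 4*z) - ∂/∂y (-2*x - 1) + ∂/∂z (-2*x + 4*y).
Each of these terms simplifies to sums of mixed partials that cancel in pairs. The result is 0 (by equality of mixed partials for smooth functions — Schwarz / Clairaut).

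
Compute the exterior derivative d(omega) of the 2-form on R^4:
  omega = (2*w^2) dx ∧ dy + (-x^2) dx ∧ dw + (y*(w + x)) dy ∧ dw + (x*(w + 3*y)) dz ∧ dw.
d(omega) = (4*w + y) dx ∧ dy ∧ dw + (w + 3*y) dx ∧ dz ∧ dw + (3*x) dy ∧ dz ∧ dw

For a 2-form omega = sum_{i<j} g_{ij} dx_i ∧ dx_j, the exterior derivative is
  d(omega) = sum_{i<j} d(g_{ij}) ∧ dx_i ∧ dx_j = sum_{i<j, k} (∂g_{ij}/∂x_k) dx_k ∧ dx_i ∧ dx_j.
Expand each term, using dx_k ∧ dx_i ∧ dx_j = sgn(permutation) dx_{(a)} ∧ dx_{(b)} ∧ dx_{(c)} with (a < b < c) sorted:
  d(2*w^2) includes (∂/∂w)(2*w^2) dw = (4*w) dw, which multiplied by dx ∧ dy gives (4*w) dx ∧ dy ∧ dw
  d(y*(w + x)) includes (∂/∂x)(y*(w + x)) dx = (y) dx, which multiplied by dy ∧ dw gives (y) dx ∧ dy ∧ dw
  d(x*(w + 3*y)) includes (∂/∂x)(x*(w + 3*y)) dx = (w + 3*y) dx, which multiplied by dz ∧ dw gives (w + 3*y) dx ∧ dz ∧ dw
  d(x*(w + 3*y)) includes (∂/∂y)(x*(w + 3*y)) dy = (3*x) dy, which multiplied by dz ∧ dw gives (3*x) dy ∧ dz ∧ dw
Collecting like 3-forms: d(omega) = (4*w + y) dx ∧ dy ∧ dw + (w + 3*y) dx ∧ dz ∧ dw + (3*x) dy ∧ dz ∧ dw.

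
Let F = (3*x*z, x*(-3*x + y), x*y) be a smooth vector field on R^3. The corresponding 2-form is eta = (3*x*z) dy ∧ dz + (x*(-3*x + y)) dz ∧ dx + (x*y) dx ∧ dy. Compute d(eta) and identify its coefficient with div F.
d(eta) = (x + 3*z) dx ∧ dy ∧ dz; div F = x + 3*z

For a 2-form in R^3 of the form above, applying d gives a 3-form with coefficient ∂P/∂x + ∂Q/∂y + ∂R/∂z:
  ∂P/∂x = 3*z
  ∂Q/∂y = x
  ∂R/∂z = 0
Sum = x + 3*z, which is exactly div F.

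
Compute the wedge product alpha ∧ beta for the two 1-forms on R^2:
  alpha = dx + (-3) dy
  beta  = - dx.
alpha ∧ beta = (-3) dx ∧ dy

Distribute the wedge, using dx_i ∧ dx_j = -dx_j ∧ dx_i and dx_i ∧ dx_i = 0. For each pair (i, j) with i < j, the coefficient of dx_i ∧ dx_j in alpha ∧ beta is (alpha_i * beta_j - alpha_j * beta_i). Collecting: alpha ∧ beta = (-3) dx ∧ dy.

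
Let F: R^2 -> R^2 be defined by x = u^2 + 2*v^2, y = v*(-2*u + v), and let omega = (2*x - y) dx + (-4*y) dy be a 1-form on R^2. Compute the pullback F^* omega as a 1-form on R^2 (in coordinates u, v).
F^* omega = (4*u^3 + 4*u^2*v - 10*u*v^2 + 8*v^3) du + (4*v*(-2*u^2 + 8*u*v + v^2)) dv

Using F^*(f dg) = (f ∘ F) d(g ∘ F), substitute each coordinate x_i by F_i(u, v) in f_i, and replace dx_i by d F_i = (∂F_i/∂u) du + (∂F_i/∂v) dv.
  For the x component: f_1(F) = 2*u^2 + 2*u*v + 3*v^2; d F_1 = (2*u) du + (4*v) dv
  For the y component: f_2(F) = 4*v*(2*u - v); d F_2 = (-2*v) du + (-2*u + 2*v) dv
Combining and collecting du, dv coefficients:
  coeff of du: 4*u^3 + 4*u^2*v - 10*u*v^2 + 8*v^3
  coeff of dv: 4*v*(-2*u^2 + 8*u*v + v^2)
F^* omega = (4*u^3 + 4*u^2*v - 10*u*v^2 + 8*v^3) du + (4*v*(-2*u^2 + 8*u*v + v^2)) dv.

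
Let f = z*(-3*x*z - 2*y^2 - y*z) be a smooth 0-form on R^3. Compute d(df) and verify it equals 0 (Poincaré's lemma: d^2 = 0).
d(df) = 0

Step 1: df = sum_i (∂f/∂x_i) dx_i = (-3*z^2) dx + (z*(-4*y - z)) dy + (-6*x*z - 2*y^2 - 2*y*z) dz.
Step 2: Apply d again. Using the 1-form formula, the coefficient of dx ∧ dy in d(df) is ∂^2 f/∂x ∂y - ∂^2 f/∂y ∂x = (0) - (0) = 0 (equality of mixed partials for smooth f).
Similarly for dx ∧ dz and dy ∧ dz — all coefficients vanish. So d(df) = 0.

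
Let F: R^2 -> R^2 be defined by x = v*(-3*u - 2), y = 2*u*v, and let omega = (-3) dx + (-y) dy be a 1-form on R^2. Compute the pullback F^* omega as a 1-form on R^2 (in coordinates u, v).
F^* omega = (v*(-4*u*v + 9)) du + (-4*u^2*v + 9*u + 6) dv

Using F^*(f dg) = (f ∘ F) d(g ∘ F), substitute each coordinate x_i by F_i(u, v) in f_i, and replace dx_i by d F_i = (∂F_i/∂u) du + (∂F_i/∂v) dv.
  For the x component: f_1(F) = -3; d F_1 = (-3*v) du + (-3*u - 2) dv
  For the y component: f_2(F) = -2*u*v; d F_2 = (2*v) du + (2*u) dv
Combining and collecting du, dv coefficients:
  coeff of du: v*(-4*u*v + 9)
  coeff of dv: -4*u^2*v + 9*u + 6
F^* omega = (v*(-4*u*v + 9)) du + (-4*u^2*v + 9*u + 6) dv.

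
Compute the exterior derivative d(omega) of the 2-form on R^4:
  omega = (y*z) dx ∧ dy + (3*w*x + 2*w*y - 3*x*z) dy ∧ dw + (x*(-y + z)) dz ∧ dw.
d(omega) = (y) dx ∧ dy ∧ dz + (3*w - 3*z) dx ∧ dy ∧ dw + (2*x) dy ∧ dz ∧ dw + (-y + z) dx ∧ dz ∧ dw

For a 2-form omega = sum_{i<j} g_{ij} dx_i ∧ dx_j, the exterior derivative is
  d(omega) = sum_{i<j} d(g_{ij}) ∧ dx_i ∧ dx_j = sum_{i<j, k} (∂g_{ij}/∂x_k) dx_k ∧ dx_i ∧ dx_j.
Expand each term, using dx_k ∧ dx_i ∧ dx_j = sgn(permutation) dx_{(a)} ∧ dx_{(b)} ∧ dx_{(c)} with (a < b < c) sorted:
  d(y*z) includes (∂/∂z)(y*z) dz = (y) dz, which multiplied by dx ∧ dy gives (y) dx ∧ dy ∧ dz
  d(3*w*x + 2*w*y - 3*x*z) includes (∂/∂x)(3*w*x + 2*w*y - 3*x*z) dx = (3*w - 3*z) dx, which multiplied by dy ∧ dw gives (3*w - 3*z) dx ∧ dy ∧ dw
  d(3*w*x + 2*w*y - 3*x*z) includes (∂/∂z)(3*w*x + 2*w*y - 3*x*z) dz = (-3*x) dz, which multiplied by dy ∧ dw gives (3*x) dy ∧ dz ∧ dw
  d(x*(-y + z)) includes (∂/∂x)(x*(-y + z)) dx = (-y + z) dx, which multiplied by dz ∧ dw gives (-y + z) dx ∧ dz ∧ dw
  d(x*(-y + z)) includes (∂/∂y)(x*(-y + z)) dy = (-x) dy, which multiplied by dz ∧ dw gives (-x) dy ∧ dz ∧ dw
Collecting like 3-forms: d(omega) = (y) dx ∧ dy ∧ dz + (3*w - 3*z) dx ∧ dy ∧ dw + (2*x) dy ∧ dz ∧ dw + (-y + z) dx ∧ dz ∧ dw.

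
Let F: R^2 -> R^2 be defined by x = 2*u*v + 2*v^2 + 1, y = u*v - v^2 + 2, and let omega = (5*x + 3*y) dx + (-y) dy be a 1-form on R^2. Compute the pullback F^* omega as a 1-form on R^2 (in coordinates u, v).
F^* omega = (5*v*(5*u*v + 3*v^2 + 4)) du + (25*u^2*v + 69*u*v^2 + 20*u + 26*v^3 + 48*v) dv

Using F^*(f dg) = (f ∘ F) d(g ∘ F), substitute each coordinate x_i by F_i(u, v) in f_i, and replace dx_i by d F_i = (∂F_i/∂u) du + (∂F_i/∂v) dv.
  For the x component: f_1(F) = 13*u*v + 7*v^2 + 11; d F_1 = (2*v) du + (2*u + 4*v) dv
  For the y component: f_2(F) = -u*v + v^2 - 2; d F_2 = (v) du + (u - 2*v) dv
Combining and collecting du, dv coefficients:
  coeff of du: 5*v*(5*u*v + 3*v^2 + 4)
  coeff of dv: 25*u^2*v + 69*u*v^2 + 20*u + 26*v^3 + 48*v
F^* omega = (5*v*(5*u*v + 3*v^2 + 4)) du + (25*u^2*v + 69*u*v^2 + 20*u + 26*v^3 + 48*v) dv.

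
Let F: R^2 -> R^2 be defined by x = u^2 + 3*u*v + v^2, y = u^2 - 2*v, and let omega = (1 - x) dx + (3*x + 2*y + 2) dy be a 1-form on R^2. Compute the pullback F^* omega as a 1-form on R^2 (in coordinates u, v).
F^* omega = (8*u^3 + 9*u^2*v - 5*u*v^2 - 8*u*v + 6*u - 3*v^3 + 3*v) du + (-3*u^3 - 11*u^2*v - 10*u^2 - 9*u*v^2 - 18*u*v + 3*u - 2*v^3 - 6*v^2 + 10*v - 4) dv

Using F^*(f dg) = (f ∘ F) d(g ∘ F), substitute each coordinate x_i by F_i(u, v) in f_i, and replace dx_i by d F_i = (∂F_i/∂u) du + (∂F_i/∂v) dv.
  For the x component: f_1(F) = -u^2 - 3*u*v - v^2 + 1; d F_1 = (2*u + 3*v) du + (3*u + 2*v) dv
  For the y component: f_2(F) = 5*u^2 + 9*u*v + 3*v^2 - 4*v + 2; d F_2 = (2*u) du + (-2) dv
Combining and collecting du, dv coefficients:
  coeff of du: 8*u^3 + 9*u^2*v - 5*u*v^2 - 8*u*v + 6*u - 3*v^3 + 3*v
  coeff of dv: -3*u^3 - 11*u^2*v - 10*u^2 - 9*u*v^2 - 18*u*v + 3*u - 2*v^3 - 6*v^2 + 10*v - 4
F^* omega = (8*u^3 + 9*u^2*v - 5*u*v^2 - 8*u*v + 6*u - 3*v^3 + 3*v) du + (-3*u^3 - 11*u^2*v - 10*u^2 - 9*u*v^2 - 18*u*v + 3*u - 2*v^3 - 6*v^2 + 10*v - 4) dv.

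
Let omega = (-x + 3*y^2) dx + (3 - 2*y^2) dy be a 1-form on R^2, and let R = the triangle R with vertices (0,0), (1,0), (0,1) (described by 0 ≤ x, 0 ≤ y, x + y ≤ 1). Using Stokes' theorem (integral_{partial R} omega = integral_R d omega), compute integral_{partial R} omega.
integral_(partial R) omega = -1

Stokes: integral_partial_R omega = integral_R d omega with d omega = (∂Q/∂x - ∂P/∂y) dx ∧ dy.
  ∂Q/∂x = 0
  ∂P/∂y = 6*y
  integrand = ∂Q/∂x - ∂P/∂y = -6*y.
Integrating over R: integral_0^1 integral_0^{1-x} (-6*y) dy dx = -1.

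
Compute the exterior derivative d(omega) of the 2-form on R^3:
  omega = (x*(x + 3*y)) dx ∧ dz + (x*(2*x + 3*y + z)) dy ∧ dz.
d(omega) = (x + 3*y + z) dx ∧ dy ∧ dz

For a 2-form omega = sum_{i<j} g_{ij} dx_i ∧ dx_j, the exterior derivative is
  d(omega) = sum_{i<j} d(g_{ij}) ∧ dx_i ∧ dx_j = sum_{i<j, k} (∂g_{ij}/∂x_k) dx_k ∧ dx_i ∧ dx_j.
Expand each term, using dx_k ∧ dx_i ∧ dx_j = sgn(permutation) dx_{(a)} ∧ dx_{(b)} ∧ dx_{(c)} with (a < b < c) sorted:
  d(x*(x + 3*y)) includes (∂/∂y)(x*(x + 3*y)) dy = (3*x) dy, which multiplied by dx ∧ dz gives (-3*x) dx ∧ dy ∧ dz
  d(x*(2*x + 3*y + z)) includes (∂/∂x)(x*(2*x + 3*y + z)) dx = (4*x + 3*y + z) dx, which multiplied by dy ∧ dz gives (4*x + 3*y + z) dx ∧ dy ∧ dz
Collecting like 3-forms: d(omega) = (x + 3*y + z) dx ∧ dy ∧ dz.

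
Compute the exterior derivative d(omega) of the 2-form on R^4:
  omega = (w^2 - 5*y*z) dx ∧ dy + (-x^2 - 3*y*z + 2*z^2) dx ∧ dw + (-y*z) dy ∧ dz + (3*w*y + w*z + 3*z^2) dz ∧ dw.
d(omega) = (-5*y) dx ∧ dy ∧ dz + (2*w + 3*z) dx ∧ dy ∧ dw + (3*y - 4*z) dx ∧ dz ∧ dw + (3*w) dy ∧ dz ∧ dw

For a 2-form omega = sum_{i<j} g_{ij} dx_i ∧ dx_j, the exterior derivative is
  d(omega) = sum_{i<j} d(g_{ij}) ∧ dx_i ∧ dx_j = sum_{i<j, k} (∂g_{ij}/∂x_k) dx_k ∧ dx_i ∧ dx_j.
Expand each term, using dx_k ∧ dx_i ∧ dx_j = sgn(permutation) dx_{(a)} ∧ dx_{(b)} ∧ dx_{(c)} with (a < b < c) sorted:
  d(w^2 - 5*y*z) includes (∂/∂z)(w^2 - 5*y*z) dz = (-5*y) dz, which multiplied by dx ∧ dy gives (-5*y) dx ∧ dy ∧ dz
  d(w^2 - 5*y*z) includes (∂/∂w)(w^2 - 5*y*z) dw = (2*w) dw, which multiplied by dx ∧ dy gives (2*w) dx ∧ dy ∧ dw
  d(-x^2 - 3*y*z + 2*z^2) includes (∂/∂y)(-x^2 - 3*y*z + 2*z^2) dy = (-3*z) dy, which multiplied by dx ∧ dw gives (3*z) dx ∧ dy ∧ dw
  d(-x^2 - 3*y*z + 2*z^2) includes (∂/∂z)(-x^2 - 3*y*z + 2*z^2) dz = (-3*y + 4*z) dz, which multiplied by dx ∧ dw gives (3*y - 4*z) dx ∧ dz ∧ dw
  d(3*w*y + w*z + 3*z^2) includes (∂/∂y)(3*w*y + w*z + 3*z^2) dy = (3*w) dy, which multiplied by dz ∧ dw gives (3*w) dy ∧ dz ∧ dw
Collecting like 3-forms: d(omega) = (-5*y) dx ∧ dy ∧ dz + (2*w + 3*z) dx ∧ dy ∧ dw + (3*y - 4*z) dx ∧ dz ∧ dw + (3*w) dy ∧ dz ∧ dw.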